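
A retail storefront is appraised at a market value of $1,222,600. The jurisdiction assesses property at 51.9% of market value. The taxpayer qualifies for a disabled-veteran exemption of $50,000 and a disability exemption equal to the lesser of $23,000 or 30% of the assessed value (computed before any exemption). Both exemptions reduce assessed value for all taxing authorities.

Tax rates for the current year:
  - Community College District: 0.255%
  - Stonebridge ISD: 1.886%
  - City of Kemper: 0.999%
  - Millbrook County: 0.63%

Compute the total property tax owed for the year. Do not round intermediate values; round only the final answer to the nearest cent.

$21,169.66

Assessed value = $1,222,600 × 0.519 = $634,529.4
Disability exemption = min($23,000, 30% × $634,529.4) = min($23,000, $190,358.82) = $23,000 (dollar cap binds)
Taxable value = $634,529.4 − $50,000 − $23,000 = $561,529.4
Community College District: $561,529.4 × 0.00255 = $1,431.89997
Stonebridge ISD: $561,529.4 × 0.01886 = $10,590.444484
City of Kemper: $561,529.4 × 0.00999 = $5,609.678706
Millbrook County: $561,529.4 × 0.0063 = $3,537.63522
Total = $21,169.65838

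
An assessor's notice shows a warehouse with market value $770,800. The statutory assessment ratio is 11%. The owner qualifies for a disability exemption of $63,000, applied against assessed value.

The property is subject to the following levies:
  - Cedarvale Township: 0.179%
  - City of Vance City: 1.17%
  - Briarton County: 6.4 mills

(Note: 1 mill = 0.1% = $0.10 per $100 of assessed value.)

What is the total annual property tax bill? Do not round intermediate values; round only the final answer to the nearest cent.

Assessed value = $770,800 × 0.11 = $84,788
Taxable value = $84,788 − $63,000 = $21,788
Cedarvale Township: $21,788 × 0.00179 = $39.00052
City of Vance City: $21,788 × 0.0117 = $254.9196
Briarton County: $21,788 × 0.0064 = $139.4432
Total = $433.36332

$433.36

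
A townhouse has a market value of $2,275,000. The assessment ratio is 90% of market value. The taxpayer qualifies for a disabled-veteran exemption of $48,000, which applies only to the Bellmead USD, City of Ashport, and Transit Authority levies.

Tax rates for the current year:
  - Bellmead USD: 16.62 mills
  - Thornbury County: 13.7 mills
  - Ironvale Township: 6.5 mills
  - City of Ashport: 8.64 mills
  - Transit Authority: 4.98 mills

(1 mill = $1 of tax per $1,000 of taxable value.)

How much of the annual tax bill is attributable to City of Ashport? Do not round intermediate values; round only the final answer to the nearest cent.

$17,275.68

Assessed value = $2,275,000 × 0.9 = $2,047,500
City of Ashport taxable value = $2,047,500 − $48,000 = $1,999,500
City of Ashport levy = $1,999,500 × 0.00864 = $17,275.68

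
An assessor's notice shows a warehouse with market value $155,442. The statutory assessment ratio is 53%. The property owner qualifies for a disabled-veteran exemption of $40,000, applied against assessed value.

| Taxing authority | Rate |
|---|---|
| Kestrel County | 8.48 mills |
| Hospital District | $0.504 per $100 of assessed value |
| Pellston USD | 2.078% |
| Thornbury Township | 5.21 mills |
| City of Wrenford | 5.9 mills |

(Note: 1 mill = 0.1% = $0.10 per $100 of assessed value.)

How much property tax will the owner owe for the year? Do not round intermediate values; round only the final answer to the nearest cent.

Assessed value = $155,442 × 0.53 = $82,384.26
Taxable value = $82,384.26 − $40,000 = $42,384.26
Kestrel County: $42,384.26 × 0.00848 = $359.4185248
Hospital District: $42,384.26 × 0.00504 = $213.6166704
Pellston USD: $42,384.26 × 0.02078 = $880.7449228
Thornbury Township: $42,384.26 × 0.00521 = $220.8219946
City of Wrenford: $42,384.26 × 0.0059 = $250.067134
Total = $1,924.6692466

$1,924.67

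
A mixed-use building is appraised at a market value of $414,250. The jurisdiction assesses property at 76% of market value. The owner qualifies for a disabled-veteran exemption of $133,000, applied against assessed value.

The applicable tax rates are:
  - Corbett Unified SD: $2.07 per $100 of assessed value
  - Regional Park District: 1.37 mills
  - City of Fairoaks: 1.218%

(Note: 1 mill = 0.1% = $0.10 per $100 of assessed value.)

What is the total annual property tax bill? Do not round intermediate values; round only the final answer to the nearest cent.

$6,227.68

Assessed value = $414,250 × 0.76 = $314,830
Taxable value = $314,830 − $133,000 = $181,830
Corbett Unified SD: $181,830 × 0.0207 = $3,763.881
Regional Park District: $181,830 × 0.00137 = $249.1071
City of Fairoaks: $181,830 × 0.01218 = $2,214.6894
Total = $6,227.6775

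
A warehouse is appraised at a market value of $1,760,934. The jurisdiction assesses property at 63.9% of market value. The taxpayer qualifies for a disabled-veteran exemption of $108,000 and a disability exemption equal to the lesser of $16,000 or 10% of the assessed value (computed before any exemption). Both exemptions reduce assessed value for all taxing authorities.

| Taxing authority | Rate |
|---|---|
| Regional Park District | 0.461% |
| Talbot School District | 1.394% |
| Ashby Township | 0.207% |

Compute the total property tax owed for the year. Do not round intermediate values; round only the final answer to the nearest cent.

$20,645.50

Assessed value = $1,760,934 × 0.639 = $1,125,236.826
Disability exemption = min($16,000, 10% × $1,125,236.826) = min($16,000, $112,523.6826) = $16,000 (dollar cap binds)
Taxable value = $1,125,236.826 − $108,000 − $16,000 = $1,001,236.826
Regional Park District: $1,001,236.826 × 0.00461 = $4,615.70176786
Talbot School District: $1,001,236.826 × 0.01394 = $13,957.24135444
Ashby Township: $1,001,236.826 × 0.00207 = $2,072.56022982
Total = $20,645.50335212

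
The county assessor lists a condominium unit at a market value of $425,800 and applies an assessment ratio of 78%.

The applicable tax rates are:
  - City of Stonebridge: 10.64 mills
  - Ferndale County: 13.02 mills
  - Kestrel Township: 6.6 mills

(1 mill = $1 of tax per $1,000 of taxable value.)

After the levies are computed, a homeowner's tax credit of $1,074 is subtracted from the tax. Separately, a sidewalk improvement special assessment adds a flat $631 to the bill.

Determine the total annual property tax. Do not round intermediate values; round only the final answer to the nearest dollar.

Assessed value = $425,800 × 0.78 = $332,124
City of Stonebridge: $332,124 × 0.01064 = $3,533.79936
Ferndale County: $332,124 × 0.01302 = $4,324.25448
Kestrel Township: $332,124 × 0.0066 = $2,192.0184
Levies subtotal = $10,050.07224
After credit = $10,050.07224 − $1,074 = $8,976.07224
Total = $8,976.07224 + $631 = $9,607.07224

$9,607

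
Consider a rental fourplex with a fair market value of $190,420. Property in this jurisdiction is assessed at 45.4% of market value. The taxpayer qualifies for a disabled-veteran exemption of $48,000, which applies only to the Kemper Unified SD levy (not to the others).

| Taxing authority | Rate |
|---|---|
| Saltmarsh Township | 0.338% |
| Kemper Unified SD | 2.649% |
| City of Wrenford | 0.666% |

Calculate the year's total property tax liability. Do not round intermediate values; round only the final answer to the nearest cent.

$1,886.52

Assessed value = $190,420 × 0.454 = $86,450.68
Saltmarsh Township: $86,450.68 × 0.00338 = $292.2032984
Kemper Unified SD: ($86,450.68 − $48,000) × 0.02649 = $38,450.68 × 0.02649 = $1,018.5585132
City of Wrenford: $86,450.68 × 0.00666 = $575.7615288
Total = $1,886.5233404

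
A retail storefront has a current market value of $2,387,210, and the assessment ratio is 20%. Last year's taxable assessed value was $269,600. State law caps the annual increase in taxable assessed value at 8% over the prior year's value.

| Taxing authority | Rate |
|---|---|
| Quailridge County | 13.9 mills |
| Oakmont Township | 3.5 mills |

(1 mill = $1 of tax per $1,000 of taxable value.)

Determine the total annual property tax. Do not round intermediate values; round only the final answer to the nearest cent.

$5,066.32

Uncapped assessed value = $2,387,210 × 0.2 = $477,442
Cap limit = $269,600 × 1.08 = $291,168
Taxable assessed value = min($477,442, $291,168) = $291,168 (cap binds)
Quailridge County: $291,168 × 0.0139 = $4,047.2352
Oakmont Township: $291,168 × 0.0035 = $1,019.088
Total = $5,066.3232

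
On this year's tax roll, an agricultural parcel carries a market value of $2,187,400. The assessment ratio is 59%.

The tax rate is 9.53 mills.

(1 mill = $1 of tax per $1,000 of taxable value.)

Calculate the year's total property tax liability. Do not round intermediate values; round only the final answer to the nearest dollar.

Assessed value = $2,187,400 × 0.59 = $1,290,566
Tax = $1,290,566 × 0.00953 = $12,299.09398

$12,299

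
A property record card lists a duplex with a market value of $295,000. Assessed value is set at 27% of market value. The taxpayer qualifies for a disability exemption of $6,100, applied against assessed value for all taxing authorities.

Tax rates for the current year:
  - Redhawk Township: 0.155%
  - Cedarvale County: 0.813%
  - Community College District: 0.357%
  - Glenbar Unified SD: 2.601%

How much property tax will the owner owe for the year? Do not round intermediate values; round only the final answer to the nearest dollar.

Assessed value = $295,000 × 0.27 = $79,650
Taxable value = $79,650 − $6,100 = $73,550
Redhawk Township: $73,550 × 0.00155 = $114.0025
Cedarvale County: $73,550 × 0.00813 = $597.9615
Community College District: $73,550 × 0.00357 = $262.5735
Glenbar Unified SD: $73,550 × 0.02601 = $1,913.0355
Total = $114.0025 + $597.9615 + $262.5735 + $1,913.0355 = $2,887.573

$2,888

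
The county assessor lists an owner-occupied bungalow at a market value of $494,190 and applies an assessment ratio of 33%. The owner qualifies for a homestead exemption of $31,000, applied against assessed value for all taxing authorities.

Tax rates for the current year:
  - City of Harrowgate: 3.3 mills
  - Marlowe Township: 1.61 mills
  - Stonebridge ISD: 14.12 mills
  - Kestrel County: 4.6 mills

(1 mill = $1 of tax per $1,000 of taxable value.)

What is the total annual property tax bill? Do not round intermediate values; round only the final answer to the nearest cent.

$3,121.11

Assessed value = $494,190 × 0.33 = $163,082.7
Taxable value = $163,082.7 − $31,000 = $132,082.7
City of Harrowgate: $132,082.7 × 0.0033 = $435.87291
Marlowe Township: $132,082.7 × 0.00161 = $212.653147
Stonebridge ISD: $132,082.7 × 0.01412 = $1,865.007724
Kestrel County: $132,082.7 × 0.0046 = $607.58042
Total = $435.87291 + $212.653147 + $1,865.007724 + $607.58042 = $3,121.114201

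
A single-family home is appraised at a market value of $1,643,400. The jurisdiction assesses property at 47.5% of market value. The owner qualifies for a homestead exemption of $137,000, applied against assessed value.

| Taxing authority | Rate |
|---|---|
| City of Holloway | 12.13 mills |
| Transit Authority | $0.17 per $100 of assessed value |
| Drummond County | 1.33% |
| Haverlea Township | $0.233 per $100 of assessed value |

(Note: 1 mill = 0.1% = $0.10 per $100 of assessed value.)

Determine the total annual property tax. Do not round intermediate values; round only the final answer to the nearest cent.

Assessed value = $1,643,400 × 0.475 = $780,615
Taxable value = $780,615 − $137,000 = $643,615
City of Holloway: $643,615 × 0.01213 = $7,807.04995
Transit Authority: $643,615 × 0.0017 = $1,094.1455
Drummond County: $643,615 × 0.0133 = $8,560.0795
Haverlea Township: $643,615 × 0.00233 = $1,499.62295
Total = $18,960.8979

$18,960.90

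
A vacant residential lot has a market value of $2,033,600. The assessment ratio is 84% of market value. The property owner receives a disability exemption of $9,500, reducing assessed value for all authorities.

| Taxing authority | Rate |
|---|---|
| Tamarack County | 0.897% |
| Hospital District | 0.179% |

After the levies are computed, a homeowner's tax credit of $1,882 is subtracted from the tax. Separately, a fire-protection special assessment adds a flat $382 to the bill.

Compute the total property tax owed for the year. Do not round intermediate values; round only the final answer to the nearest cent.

$16,778.27

Assessed value = $2,033,600 × 0.84 = $1,708,224
Taxable value = $1,708,224 − $9,500 = $1,698,724
Tamarack County: $1,698,724 × 0.00897 = $15,237.55428
Hospital District: $1,698,724 × 0.00179 = $3,040.71596
Levies subtotal = $18,278.27024
After credit = $18,278.27024 − $1,882 = $16,396.27024
Total = $16,396.27024 + $382 = $16,778.27024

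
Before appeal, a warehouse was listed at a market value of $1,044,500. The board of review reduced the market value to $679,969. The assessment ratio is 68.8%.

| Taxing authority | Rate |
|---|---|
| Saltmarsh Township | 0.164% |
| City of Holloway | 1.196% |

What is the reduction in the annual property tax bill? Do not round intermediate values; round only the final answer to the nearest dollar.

$3,411

Old assessed value = $1,044,500 × 0.688 = $718,616
New assessed value = $679,969 × 0.688 = $467,818.672
Combined rate = 0.00164 + 0.01196 = 0.0136
Old tax = $718,616 × 0.0136 = $9,773.1776
New tax = $467,818.672 × 0.0136 = $6,362.3339392
Reduction = $9,773.1776 − $6,362.3339392 = $3,410.8436608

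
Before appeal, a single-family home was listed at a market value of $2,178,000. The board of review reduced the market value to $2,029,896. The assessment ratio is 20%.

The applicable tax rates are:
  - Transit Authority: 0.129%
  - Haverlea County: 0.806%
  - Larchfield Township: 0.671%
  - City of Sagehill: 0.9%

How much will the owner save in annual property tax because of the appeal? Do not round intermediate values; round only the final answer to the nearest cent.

$742.30

Old assessed value = $2,178,000 × 0.2 = $435,600
New assessed value = $2,029,896 × 0.2 = $405,979.2
Combined rate = 0.00129 + 0.00806 + 0.00671 + 0.009 = 0.02506
Old tax = $435,600 × 0.02506 = $10,916.136
New tax = $405,979.2 × 0.02506 = $10,173.838752
Reduction = $10,916.136 − $10,173.838752 = $742.297248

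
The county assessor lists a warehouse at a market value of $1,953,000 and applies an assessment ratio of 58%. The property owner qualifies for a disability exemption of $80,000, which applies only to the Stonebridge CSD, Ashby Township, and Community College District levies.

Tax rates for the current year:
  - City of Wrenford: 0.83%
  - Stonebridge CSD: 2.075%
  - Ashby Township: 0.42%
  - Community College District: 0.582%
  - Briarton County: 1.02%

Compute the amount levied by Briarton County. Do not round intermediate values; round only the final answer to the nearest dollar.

$11,554

Assessed value = $1,953,000 × 0.58 = $1,132,740
Briarton County taxable value = $1,132,740 (exemption does not apply)
Briarton County levy = $1,132,740 × 0.0102 = $11,553.948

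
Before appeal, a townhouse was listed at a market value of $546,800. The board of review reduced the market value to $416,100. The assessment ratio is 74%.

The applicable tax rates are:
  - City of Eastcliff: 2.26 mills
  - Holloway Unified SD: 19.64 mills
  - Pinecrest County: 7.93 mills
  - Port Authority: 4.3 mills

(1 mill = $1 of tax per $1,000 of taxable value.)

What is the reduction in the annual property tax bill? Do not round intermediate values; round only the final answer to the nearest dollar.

Old assessed value = $546,800 × 0.74 = $404,632
New assessed value = $416,100 × 0.74 = $307,914
Combined rate = 0.00226 + 0.01964 + 0.00793 + 0.0043 = 0.03413
Old tax = $404,632 × 0.03413 = $13,810.09016
New tax = $307,914 × 0.03413 = $10,509.10482
Reduction = $13,810.09016 − $10,509.10482 = $3,300.98534

$3,301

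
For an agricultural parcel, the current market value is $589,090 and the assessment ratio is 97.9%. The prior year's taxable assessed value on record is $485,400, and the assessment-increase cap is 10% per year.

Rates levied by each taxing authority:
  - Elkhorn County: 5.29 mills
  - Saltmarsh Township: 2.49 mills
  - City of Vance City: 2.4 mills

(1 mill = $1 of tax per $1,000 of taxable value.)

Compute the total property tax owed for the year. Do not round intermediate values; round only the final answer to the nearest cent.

Uncapped assessed value = $589,090 × 0.979 = $576,719.11
Cap limit = $485,400 × 1.1 = $533,940
Taxable assessed value = min($576,719.11, $533,940) = $533,940 (cap binds)
Elkhorn County: $533,940 × 0.00529 = $2,824.5426
Saltmarsh Township: $533,940 × 0.00249 = $1,329.5106
City of Vance City: $533,940 × 0.0024 = $1,281.456
Total = $5,435.5092

$5,435.51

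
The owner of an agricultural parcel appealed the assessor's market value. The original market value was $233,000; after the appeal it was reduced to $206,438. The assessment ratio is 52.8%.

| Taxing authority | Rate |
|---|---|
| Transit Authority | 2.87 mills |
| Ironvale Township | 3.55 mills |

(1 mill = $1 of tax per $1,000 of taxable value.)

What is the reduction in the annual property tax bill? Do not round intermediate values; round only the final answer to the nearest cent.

Old assessed value = $233,000 × 0.528 = $123,024
New assessed value = $206,438 × 0.528 = $108,999.264
Combined rate = 0.00287 + 0.00355 = 0.00642
Old tax = $123,024 × 0.00642 = $789.81408
New tax = $108,999.264 × 0.00642 = $699.77527488
Reduction = $789.81408 − $699.77527488 = $90.03880512

$90.04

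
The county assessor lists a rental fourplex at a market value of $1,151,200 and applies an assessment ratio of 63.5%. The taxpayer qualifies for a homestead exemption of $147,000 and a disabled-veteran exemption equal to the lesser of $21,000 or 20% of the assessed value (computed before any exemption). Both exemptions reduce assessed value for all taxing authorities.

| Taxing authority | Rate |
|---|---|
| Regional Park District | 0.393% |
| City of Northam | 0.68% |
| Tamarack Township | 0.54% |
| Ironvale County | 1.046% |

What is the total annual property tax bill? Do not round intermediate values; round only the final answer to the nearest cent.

$14,970.49

Assessed value = $1,151,200 × 0.635 = $731,012
Disabled-veteran exemption = min($21,000, 20% × $731,012) = min($21,000, $146,202.4) = $21,000 (dollar cap binds)
Taxable value = $731,012 − $147,000 − $21,000 = $563,012
Regional Park District: $563,012 × 0.00393 = $2,212.63716
City of Northam: $563,012 × 0.0068 = $3,828.4816
Tamarack Township: $563,012 × 0.0054 = $3,040.2648
Ironvale County: $563,012 × 0.01046 = $5,889.10552
Total = $14,970.48908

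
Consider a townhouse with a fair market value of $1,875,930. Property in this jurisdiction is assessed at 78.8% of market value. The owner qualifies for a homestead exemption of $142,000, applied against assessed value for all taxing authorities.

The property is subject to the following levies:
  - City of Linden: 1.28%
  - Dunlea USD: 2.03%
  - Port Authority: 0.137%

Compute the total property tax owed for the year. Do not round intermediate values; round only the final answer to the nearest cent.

Assessed value = $1,875,930 × 0.788 = $1,478,232.84
Taxable value = $1,478,232.84 − $142,000 = $1,336,232.84
City of Linden: $1,336,232.84 × 0.0128 = $17,103.780352
Dunlea USD: $1,336,232.84 × 0.0203 = $27,125.526652
Port Authority: $1,336,232.84 × 0.00137 = $1,830.6389908
Total = $17,103.780352 + $27,125.526652 + $1,830.6389908 = $46,059.9459948

$46,059.95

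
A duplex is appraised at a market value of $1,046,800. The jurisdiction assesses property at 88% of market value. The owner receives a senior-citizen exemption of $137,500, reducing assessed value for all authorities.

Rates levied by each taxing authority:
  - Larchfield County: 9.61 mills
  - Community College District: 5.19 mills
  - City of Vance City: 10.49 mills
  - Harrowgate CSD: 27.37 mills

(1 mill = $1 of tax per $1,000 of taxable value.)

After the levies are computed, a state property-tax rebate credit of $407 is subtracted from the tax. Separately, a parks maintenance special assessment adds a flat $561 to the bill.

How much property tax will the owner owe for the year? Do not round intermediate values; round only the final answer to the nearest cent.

Assessed value = $1,046,800 × 0.88 = $921,184
Taxable value = $921,184 − $137,500 = $783,684
Larchfield County: $783,684 × 0.00961 = $7,531.20324
Community College District: $783,684 × 0.00519 = $4,067.31996
City of Vance City: $783,684 × 0.01049 = $8,220.84516
Harrowgate CSD: $783,684 × 0.02737 = $21,449.43108
Levies subtotal = $41,268.79944
After credit = $41,268.79944 − $407 = $40,861.79944
Total = $40,861.79944 + $561 = $41,422.79944

$41,422.80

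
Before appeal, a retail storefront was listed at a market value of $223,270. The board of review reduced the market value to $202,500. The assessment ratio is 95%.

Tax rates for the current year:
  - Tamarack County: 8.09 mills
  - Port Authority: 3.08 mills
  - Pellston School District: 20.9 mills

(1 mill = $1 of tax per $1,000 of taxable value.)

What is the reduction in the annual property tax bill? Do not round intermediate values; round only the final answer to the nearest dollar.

Old assessed value = $223,270 × 0.95 = $212,106.5
New assessed value = $202,500 × 0.95 = $192,375
Combined rate = 0.00809 + 0.00308 + 0.0209 = 0.03207
Old tax = $212,106.5 × 0.03207 = $6,802.255455
New tax = $192,375 × 0.03207 = $6,169.46625
Reduction = $6,802.255455 − $6,169.46625 = $632.789205

$633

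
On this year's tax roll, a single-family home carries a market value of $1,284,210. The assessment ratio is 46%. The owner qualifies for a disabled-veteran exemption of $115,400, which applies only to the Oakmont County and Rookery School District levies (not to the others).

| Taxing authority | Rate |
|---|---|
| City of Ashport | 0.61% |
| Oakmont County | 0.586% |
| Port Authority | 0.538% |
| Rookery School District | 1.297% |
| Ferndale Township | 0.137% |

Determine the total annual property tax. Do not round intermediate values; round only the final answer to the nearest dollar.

Assessed value = $1,284,210 × 0.46 = $590,736.6
City of Ashport: $590,736.6 × 0.0061 = $3,603.49326
Oakmont County: ($590,736.6 − $115,400) × 0.00586 = $475,336.6 × 0.00586 = $2,785.472476
Port Authority: $590,736.6 × 0.00538 = $3,178.162908
Rookery School District: ($590,736.6 − $115,400) × 0.01297 = $475,336.6 × 0.01297 = $6,165.115702
Ferndale Township: $590,736.6 × 0.00137 = $809.309142
Total = $16,541.553488

$16,542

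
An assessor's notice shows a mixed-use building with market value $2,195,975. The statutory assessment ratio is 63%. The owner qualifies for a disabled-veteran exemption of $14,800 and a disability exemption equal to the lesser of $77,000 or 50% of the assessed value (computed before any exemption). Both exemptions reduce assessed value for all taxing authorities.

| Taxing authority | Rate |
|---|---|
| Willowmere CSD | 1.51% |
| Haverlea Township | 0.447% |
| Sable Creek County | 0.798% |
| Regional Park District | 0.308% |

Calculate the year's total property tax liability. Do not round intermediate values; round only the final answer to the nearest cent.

Assessed value = $2,195,975 × 0.63 = $1,383,464.25
Disability exemption = min($77,000, 50% × $1,383,464.25) = min($77,000, $691,732.125) = $77,000 (dollar cap binds)
Taxable value = $1,383,464.25 − $14,800 − $77,000 = $1,291,664.25
Willowmere CSD: $1,291,664.25 × 0.0151 = $19,504.130175
Haverlea Township: $1,291,664.25 × 0.00447 = $5,773.7391975
Sable Creek County: $1,291,664.25 × 0.00798 = $10,307.480715
Regional Park District: $1,291,664.25 × 0.00308 = $3,978.32589
Total = $39,563.6759775

$39,563.68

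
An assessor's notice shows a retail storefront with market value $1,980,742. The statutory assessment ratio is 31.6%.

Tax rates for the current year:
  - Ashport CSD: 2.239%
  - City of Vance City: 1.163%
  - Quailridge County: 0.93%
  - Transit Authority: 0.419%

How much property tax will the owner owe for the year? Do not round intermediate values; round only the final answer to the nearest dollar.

$29,737

Assessed value = $1,980,742 × 0.316 = $625,914.472
Ashport CSD: $625,914.472 × 0.02239 = $14,014.22502808
City of Vance City: $625,914.472 × 0.01163 = $7,279.38530936
Quailridge County: $625,914.472 × 0.0093 = $5,821.0045896
Transit Authority: $625,914.472 × 0.00419 = $2,622.58163768
Total = $14,014.22502808 + $7,279.38530936 + $5,821.0045896 + $2,622.58163768 = $29,737.19656472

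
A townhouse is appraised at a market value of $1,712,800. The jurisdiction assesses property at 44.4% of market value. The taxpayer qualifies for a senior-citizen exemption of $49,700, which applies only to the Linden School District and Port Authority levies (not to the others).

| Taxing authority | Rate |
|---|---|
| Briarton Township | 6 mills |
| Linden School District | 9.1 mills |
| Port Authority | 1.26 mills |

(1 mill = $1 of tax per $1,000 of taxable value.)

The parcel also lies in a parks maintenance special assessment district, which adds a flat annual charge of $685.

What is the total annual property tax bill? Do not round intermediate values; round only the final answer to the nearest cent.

$12,611.61

Assessed value = $1,712,800 × 0.444 = $760,483.2
Briarton Township: $760,483.2 × 0.006 = $4,562.8992
Linden School District: ($760,483.2 − $49,700) × 0.0091 = $710,783.2 × 0.0091 = $6,468.12712
Port Authority: ($760,483.2 − $49,700) × 0.00126 = $710,783.2 × 0.00126 = $895.586832
Levies subtotal = $11,926.613152
Total = $11,926.613152 + $685 = $12,611.613152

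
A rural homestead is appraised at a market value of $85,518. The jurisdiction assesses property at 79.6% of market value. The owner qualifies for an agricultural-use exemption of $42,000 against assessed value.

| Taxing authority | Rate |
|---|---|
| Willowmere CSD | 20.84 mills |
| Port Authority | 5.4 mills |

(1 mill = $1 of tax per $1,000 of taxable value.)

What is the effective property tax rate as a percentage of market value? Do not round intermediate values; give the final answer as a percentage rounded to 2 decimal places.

Assessed value = $85,518 × 0.796 = $68,072.328
Taxable value = $68,072.328 − $42,000 = $26,072.328
Willowmere CSD: $26,072.328 × 0.02084 = $543.34731552
Port Authority: $26,072.328 × 0.0054 = $140.7905712
Total tax = $684.13788672
Effective rate = $684.13788672 ÷ $85,518 = 0.80% of market value

0.80%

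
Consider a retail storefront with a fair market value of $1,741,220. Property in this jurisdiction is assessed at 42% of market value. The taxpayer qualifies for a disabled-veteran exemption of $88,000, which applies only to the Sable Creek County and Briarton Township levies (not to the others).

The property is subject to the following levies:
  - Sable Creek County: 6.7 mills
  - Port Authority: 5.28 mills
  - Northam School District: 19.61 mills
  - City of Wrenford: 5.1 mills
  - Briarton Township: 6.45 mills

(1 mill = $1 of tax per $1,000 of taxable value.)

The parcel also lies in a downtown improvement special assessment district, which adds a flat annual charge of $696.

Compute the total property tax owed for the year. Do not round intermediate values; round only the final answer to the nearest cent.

$31,087.62

Assessed value = $1,741,220 × 0.42 = $731,312.4
Sable Creek County: ($731,312.4 − $88,000) × 0.0067 = $643,312.4 × 0.0067 = $4,310.19308
Port Authority: $731,312.4 × 0.00528 = $3,861.329472
Northam School District: $731,312.4 × 0.01961 = $14,341.036164
City of Wrenford: $731,312.4 × 0.0051 = $3,729.69324
Briarton Township: ($731,312.4 − $88,000) × 0.00645 = $643,312.4 × 0.00645 = $4,149.36498
Levies subtotal = $30,391.616936
Total = $30,391.616936 + $696 = $31,087.616936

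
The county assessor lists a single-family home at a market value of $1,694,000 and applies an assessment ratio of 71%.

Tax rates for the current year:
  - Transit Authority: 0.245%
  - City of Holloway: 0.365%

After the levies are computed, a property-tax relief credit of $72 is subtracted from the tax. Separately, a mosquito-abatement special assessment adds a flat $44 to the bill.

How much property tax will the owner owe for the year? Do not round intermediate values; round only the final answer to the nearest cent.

Assessed value = $1,694,000 × 0.71 = $1,202,740
Transit Authority: $1,202,740 × 0.00245 = $2,946.713
City of Holloway: $1,202,740 × 0.00365 = $4,390.001
Levies subtotal = $7,336.714
After credit = $7,336.714 − $72 = $7,264.714
Total = $7,264.714 + $44 = $7,308.714

$7,308.71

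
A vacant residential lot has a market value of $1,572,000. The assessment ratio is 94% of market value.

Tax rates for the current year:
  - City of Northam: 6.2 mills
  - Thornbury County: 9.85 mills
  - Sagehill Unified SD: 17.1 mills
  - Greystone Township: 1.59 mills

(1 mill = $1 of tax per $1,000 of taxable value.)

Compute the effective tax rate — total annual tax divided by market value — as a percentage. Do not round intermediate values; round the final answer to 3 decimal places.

Assessed value = $1,572,000 × 0.94 = $1,477,680
City of Northam: $1,477,680 × 0.0062 = $9,161.616
Thornbury County: $1,477,680 × 0.00985 = $14,555.148
Sagehill Unified SD: $1,477,680 × 0.0171 = $25,268.328
Greystone Township: $1,477,680 × 0.00159 = $2,349.5112
Total tax = $51,334.6032
Effective rate = $51,334.6032 ÷ $1,572,000 = 3.266% of market value

3.266%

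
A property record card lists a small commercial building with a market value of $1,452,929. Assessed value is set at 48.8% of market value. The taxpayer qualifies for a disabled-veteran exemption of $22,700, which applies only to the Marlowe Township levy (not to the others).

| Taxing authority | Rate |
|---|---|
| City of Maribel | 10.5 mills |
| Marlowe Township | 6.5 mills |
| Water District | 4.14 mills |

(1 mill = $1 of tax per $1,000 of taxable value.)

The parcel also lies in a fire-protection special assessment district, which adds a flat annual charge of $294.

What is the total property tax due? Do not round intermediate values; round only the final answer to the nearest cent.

$15,135.33

Assessed value = $1,452,929 × 0.488 = $709,029.352
City of Maribel: $709,029.352 × 0.0105 = $7,444.808196
Marlowe Township: ($709,029.352 − $22,700) × 0.0065 = $686,329.352 × 0.0065 = $4,461.140788
Water District: $709,029.352 × 0.00414 = $2,935.38151728
Levies subtotal = $14,841.33050128
Total = $14,841.33050128 + $294 = $15,135.33050128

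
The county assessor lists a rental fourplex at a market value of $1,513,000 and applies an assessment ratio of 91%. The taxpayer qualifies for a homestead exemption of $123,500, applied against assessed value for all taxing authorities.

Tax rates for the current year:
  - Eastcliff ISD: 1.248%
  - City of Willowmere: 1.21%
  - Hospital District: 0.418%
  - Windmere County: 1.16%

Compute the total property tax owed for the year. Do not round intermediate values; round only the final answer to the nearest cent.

Assessed value = $1,513,000 × 0.91 = $1,376,830
Taxable value = $1,376,830 − $123,500 = $1,253,330
Eastcliff ISD: $1,253,330 × 0.01248 = $15,641.5584
City of Willowmere: $1,253,330 × 0.0121 = $15,165.293
Hospital District: $1,253,330 × 0.00418 = $5,238.9194
Windmere County: $1,253,330 × 0.0116 = $14,538.628
Total = $15,641.5584 + $15,165.293 + $5,238.9194 + $14,538.628 = $50,584.3988

$50,584.40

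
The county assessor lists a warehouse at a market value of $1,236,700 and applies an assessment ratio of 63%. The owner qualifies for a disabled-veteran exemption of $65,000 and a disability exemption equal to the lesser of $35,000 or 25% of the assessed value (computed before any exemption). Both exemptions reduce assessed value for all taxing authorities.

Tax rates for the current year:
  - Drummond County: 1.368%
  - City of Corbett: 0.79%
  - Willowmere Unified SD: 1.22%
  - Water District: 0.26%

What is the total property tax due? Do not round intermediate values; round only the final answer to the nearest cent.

$24,706.42

Assessed value = $1,236,700 × 0.63 = $779,121
Disability exemption = min($35,000, 25% × $779,121) = min($35,000, $194,780.25) = $35,000 (dollar cap binds)
Taxable value = $779,121 − $65,000 − $35,000 = $679,121
Drummond County: $679,121 × 0.01368 = $9,290.37528
City of Corbett: $679,121 × 0.0079 = $5,365.0559
Willowmere Unified SD: $679,121 × 0.0122 = $8,285.2762
Water District: $679,121 × 0.0026 = $1,765.7146
Total = $24,706.42198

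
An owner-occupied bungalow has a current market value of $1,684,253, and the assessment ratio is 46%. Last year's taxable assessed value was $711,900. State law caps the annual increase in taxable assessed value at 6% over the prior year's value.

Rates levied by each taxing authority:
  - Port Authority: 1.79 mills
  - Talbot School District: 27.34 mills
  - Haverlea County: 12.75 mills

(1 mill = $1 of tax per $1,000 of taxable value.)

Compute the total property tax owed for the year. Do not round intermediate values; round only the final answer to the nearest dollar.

$31,603

Uncapped assessed value = $1,684,253 × 0.46 = $774,756.38
Cap limit = $711,900 × 1.06 = $754,614
Taxable assessed value = min($774,756.38, $754,614) = $754,614 (cap binds)
Port Authority: $754,614 × 0.00179 = $1,350.75906
Talbot School District: $754,614 × 0.02734 = $20,631.14676
Haverlea County: $754,614 × 0.01275 = $9,621.3285
Total = $31,603.23432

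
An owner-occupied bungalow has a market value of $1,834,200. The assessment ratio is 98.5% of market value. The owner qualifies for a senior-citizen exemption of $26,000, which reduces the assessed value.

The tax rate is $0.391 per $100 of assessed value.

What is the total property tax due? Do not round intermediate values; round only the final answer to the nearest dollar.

$6,962

Assessed value = $1,834,200 × 0.985 = $1,806,687
Taxable value = $1,806,687 − $26,000 = $1,780,687
Tax = $1,780,687 × 0.00391 = $6,962.48617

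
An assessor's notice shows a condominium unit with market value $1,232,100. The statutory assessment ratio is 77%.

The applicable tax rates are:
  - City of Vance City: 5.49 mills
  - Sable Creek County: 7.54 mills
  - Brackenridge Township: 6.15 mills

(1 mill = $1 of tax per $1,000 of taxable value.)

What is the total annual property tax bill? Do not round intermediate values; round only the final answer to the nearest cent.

$18,196.39

Assessed value = $1,232,100 × 0.77 = $948,717
City of Vance City: $948,717 × 0.00549 = $5,208.45633
Sable Creek County: $948,717 × 0.00754 = $7,153.32618
Brackenridge Township: $948,717 × 0.00615 = $5,834.60955
Total = $5,208.45633 + $7,153.32618 + $5,834.60955 = $18,196.39206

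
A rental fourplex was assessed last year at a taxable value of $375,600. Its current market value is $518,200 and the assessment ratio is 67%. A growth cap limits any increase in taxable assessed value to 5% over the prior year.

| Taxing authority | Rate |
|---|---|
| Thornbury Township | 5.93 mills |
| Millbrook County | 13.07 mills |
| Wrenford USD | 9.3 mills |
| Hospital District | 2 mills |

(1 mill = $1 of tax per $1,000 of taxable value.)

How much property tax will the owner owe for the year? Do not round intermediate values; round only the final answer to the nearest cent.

$10,519.98

Uncapped assessed value = $518,200 × 0.67 = $347,194
Cap limit = $375,600 × 1.05 = $394,380
Taxable assessed value = min($347,194, $394,380) = $347,194 (cap does not bind)
Thornbury Township: $347,194 × 0.00593 = $2,058.86042
Millbrook County: $347,194 × 0.01307 = $4,537.82558
Wrenford USD: $347,194 × 0.0093 = $3,228.9042
Hospital District: $347,194 × 0.002 = $694.388
Total = $10,519.9782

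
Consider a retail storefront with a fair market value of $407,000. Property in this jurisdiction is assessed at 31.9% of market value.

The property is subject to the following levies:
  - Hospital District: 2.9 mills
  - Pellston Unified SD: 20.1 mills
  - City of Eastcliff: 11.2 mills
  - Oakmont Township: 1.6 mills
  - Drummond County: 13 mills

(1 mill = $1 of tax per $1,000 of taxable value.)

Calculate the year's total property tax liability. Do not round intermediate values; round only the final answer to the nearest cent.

$6,335.85

Assessed value = $407,000 × 0.319 = $129,833
Hospital District: $129,833 × 0.0029 = $376.5157
Pellston Unified SD: $129,833 × 0.0201 = $2,609.6433
City of Eastcliff: $129,833 × 0.0112 = $1,454.1296
Oakmont Township: $129,833 × 0.0016 = $207.7328
Drummond County: $129,833 × 0.013 = $1,687.829
Total = $376.5157 + $2,609.6433 + $1,454.1296 + $207.7328 + $1,687.829 = $6,335.8504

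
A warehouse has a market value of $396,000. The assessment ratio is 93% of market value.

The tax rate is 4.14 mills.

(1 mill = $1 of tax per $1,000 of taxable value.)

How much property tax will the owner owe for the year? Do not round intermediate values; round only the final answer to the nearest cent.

Assessed value = $396,000 × 0.93 = $368,280
Tax = $368,280 × 0.00414 = $1,524.6792

$1,524.68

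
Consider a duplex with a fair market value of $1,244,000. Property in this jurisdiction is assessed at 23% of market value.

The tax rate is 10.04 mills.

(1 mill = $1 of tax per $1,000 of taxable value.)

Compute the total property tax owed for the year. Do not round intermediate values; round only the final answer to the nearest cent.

Assessed value = $1,244,000 × 0.23 = $286,120
Tax = $286,120 × 0.01004 = $2,872.6448

$2,872.64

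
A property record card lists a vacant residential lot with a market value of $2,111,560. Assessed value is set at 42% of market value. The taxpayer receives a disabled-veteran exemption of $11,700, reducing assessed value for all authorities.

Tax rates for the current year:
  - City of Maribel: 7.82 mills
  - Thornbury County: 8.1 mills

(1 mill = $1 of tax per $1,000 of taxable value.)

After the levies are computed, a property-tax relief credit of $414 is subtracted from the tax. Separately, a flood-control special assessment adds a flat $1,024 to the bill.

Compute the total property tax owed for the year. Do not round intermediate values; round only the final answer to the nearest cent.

Assessed value = $2,111,560 × 0.42 = $886,855.2
Taxable value = $886,855.2 − $11,700 = $875,155.2
City of Maribel: $875,155.2 × 0.00782 = $6,843.713664
Thornbury County: $875,155.2 × 0.0081 = $7,088.75712
Levies subtotal = $13,932.470784
After credit = $13,932.470784 − $414 = $13,518.470784
Total = $13,518.470784 + $1,024 = $14,542.470784

$14,542.47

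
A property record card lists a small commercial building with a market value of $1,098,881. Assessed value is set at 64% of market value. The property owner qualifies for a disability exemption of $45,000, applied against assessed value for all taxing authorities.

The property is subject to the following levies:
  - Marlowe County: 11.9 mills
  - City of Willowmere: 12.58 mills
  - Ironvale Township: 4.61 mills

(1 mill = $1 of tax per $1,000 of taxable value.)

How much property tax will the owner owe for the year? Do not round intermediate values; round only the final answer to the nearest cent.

$19,149.48

Assessed value = $1,098,881 × 0.64 = $703,283.84
Taxable value = $703,283.84 − $45,000 = $658,283.84
Marlowe County: $658,283.84 × 0.0119 = $7,833.577696
City of Willowmere: $658,283.84 × 0.01258 = $8,281.2107072
Ironvale Township: $658,283.84 × 0.00461 = $3,034.6885024
Total = $7,833.577696 + $8,281.2107072 + $3,034.6885024 = $19,149.4769056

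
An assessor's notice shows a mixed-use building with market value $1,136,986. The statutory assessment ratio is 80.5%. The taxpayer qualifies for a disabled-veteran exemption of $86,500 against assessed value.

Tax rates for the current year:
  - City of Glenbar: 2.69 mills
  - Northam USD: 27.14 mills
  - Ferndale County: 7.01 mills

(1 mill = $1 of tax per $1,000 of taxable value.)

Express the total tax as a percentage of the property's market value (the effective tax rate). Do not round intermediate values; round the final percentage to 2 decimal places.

Assessed value = $1,136,986 × 0.805 = $915,273.73
Taxable value = $915,273.73 − $86,500 = $828,773.73
City of Glenbar: $828,773.73 × 0.00269 = $2,229.4013337
Northam USD: $828,773.73 × 0.02714 = $22,492.9190322
Ferndale County: $828,773.73 × 0.00701 = $5,809.7038473
Total tax = $30,532.0242132
Effective rate = $30,532.0242132 ÷ $1,136,986 = 2.69% of market value

2.69%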